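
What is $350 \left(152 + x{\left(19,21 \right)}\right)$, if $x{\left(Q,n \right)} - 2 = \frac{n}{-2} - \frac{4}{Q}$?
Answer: $\frac{952875}{19} \approx 50151.0$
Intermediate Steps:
$x{\left(Q,n \right)} = 2 - \frac{4}{Q} - \frac{n}{2}$ ($x{\left(Q,n \right)} = 2 + \left(\frac{n}{-2} - \frac{4}{Q}\right) = 2 + \left(n \left(- \frac{1}{2}\right) - \frac{4}{Q}\right) = 2 - \left(\frac{n}{2} + \frac{4}{Q}\right) = 2 - \frac{4}{Q} - \frac{n}{2}$)
$350 \left(152 + x{\left(19,21 \right)}\right) = 350 \left(152 - \left(\frac{17}{2} + \frac{4}{19}\right)\right) = 350 \left(152 - \frac{331}{38}\right) = 350 \cdot \frac{5445}{38} = \frac{952875}{19}$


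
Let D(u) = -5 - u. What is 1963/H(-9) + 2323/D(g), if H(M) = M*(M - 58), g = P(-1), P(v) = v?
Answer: -1392917/2412 ≈ -577.49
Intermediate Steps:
g = -1
H(M) = M*(-58 + M)
1963/H(-9) + 2323/D(g) = 1963/((-9*(-58 - 9))) + 2323/(-5 - 1*(-1)) = 1963/((-9*(-67))) + 2323/(-5 + 1) = 1963/603 + 2323/(-4) = 1963*(1/603) + 2323*(-1/4) = 1963/603 - 2323/4 = -1392917/2412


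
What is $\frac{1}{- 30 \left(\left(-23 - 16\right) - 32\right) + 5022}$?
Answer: $\frac{1}{7152} \approx 0.00013982$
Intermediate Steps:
$\frac{1}{- 30 \left(\left(-23 - 16\right) - 32\right) + 5022} = \frac{1}{- 30 \left(-39 - 32\right) + 5022} = \frac{1}{\left(-30\right) \left(-71\right) + 5022} = \frac{1}{2130 + 5022} = \frac{1}{7152}$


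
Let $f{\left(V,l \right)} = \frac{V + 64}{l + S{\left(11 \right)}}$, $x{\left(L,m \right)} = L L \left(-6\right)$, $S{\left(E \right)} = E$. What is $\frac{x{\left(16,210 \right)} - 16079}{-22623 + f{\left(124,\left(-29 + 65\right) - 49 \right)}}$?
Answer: $\frac{17615}{22717} \approx 0.77541$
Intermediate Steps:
$x{\left(L,m \right)} = - 6 L^{2}$ ($x{\left(L,m \right)} = L^{2} \left(-6\right) = - 6 L^{2}$)
$f{\left(V,l \right)} = \frac{64 + V}{11 + l}$ ($f{\left(V,l \right)} = \frac{V + 64}{l + 11} = \frac{64 + V}{11 + l}$)
$\frac{x{\left(16,210 \right)} - 16079}{-22623 + f{\left(124,\left(-29 + 65\right) - 49 \right)}} = \frac{- 6 \cdot 16^{2} - 16079}{-22623 + \frac{64 + 124}{11 + \left(\left(-29 + 65\right) - 49\right)}} = \frac{\left(-6\right) 256 - 16079}{-22623 + \frac{1}{11 + \left(36 - 49\right)} 188} = \frac{-1536 - 16079}{-22623 + \frac{1}{11 - 13} \cdot 188} = - \frac{17615}{-22623 + \frac{1}{-2} \cdot 188} = - \frac{17615}{-22623 - 94} = - \frac{17615}{-22717} = \left(-17615\right) \left(- \frac{1}{22717}\right) = \frac{17615}{22717}$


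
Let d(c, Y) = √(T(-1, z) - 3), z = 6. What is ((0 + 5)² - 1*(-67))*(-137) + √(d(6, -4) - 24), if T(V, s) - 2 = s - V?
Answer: -12604 + I*√(24 - √6) ≈ -12604.0 + 4.6423*I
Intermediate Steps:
T(V, s) = 2 + s - V (T(V, s) = 2 + (s - V) = 2 + s - V)
d(c, Y) = √6 (d(c, Y) = √((2 + 6 - 1*(-1)) - 3) = √((2 + 6 + 1) - 3) = √(9 - 3) = √6)
((0 + 5)² - 1*(-67))*(-137) + √(d(6, -4) - 24) = ((0 + 5)² - 1*(-67))*(-137) + √(√6 - 24) = (5² + 67)*(-137) + √(-24 + √6) = (25 + 67)*(-137) + √(-24 + √6) = 92*(-137) + √(-24 + √6) = -12604 + √(-24 + √6)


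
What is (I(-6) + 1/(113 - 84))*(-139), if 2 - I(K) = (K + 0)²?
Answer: 136915/29 ≈ 4721.2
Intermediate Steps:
I(K) = 2 - K² (I(K) = 2 - (K + 0)² = 2 - K²)
(I(-6) + 1/(113 - 84))*(-139) = ((2 - 1*(-6)²) + 1/(113 - 84))*(-139) = ((2 - 1*36) + 1/29)*(-139) = ((2 - 36) + 1/29)*(-139) = (-34 + 1/29)*(-139) = -985/29*(-139) = 136915/29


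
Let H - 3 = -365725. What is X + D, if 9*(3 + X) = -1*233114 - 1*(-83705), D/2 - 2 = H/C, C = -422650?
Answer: -3507629278/211325 ≈ -16598.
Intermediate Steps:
H = -365722 (H = 3 - 365725 = -365722)
D = 1211022/211325 (D = 4 + 2*(-365722/(-422650)) = 4 + 2*(-365722*(-1/422650)) = 4 + 2*(182861/211325) = 4 + 365722/211325 = 1211022/211325 ≈ 5.7306)
X = -16604 (X = -3 + (-1*233114 - 1*(-83705))/9 = -3 + (-233114 + 83705)/9 = -3 + (⅑)*(-149409) = -3 - 16601 = -16604)
X + D = -16604 + 1211022/211325 = -3507629278/211325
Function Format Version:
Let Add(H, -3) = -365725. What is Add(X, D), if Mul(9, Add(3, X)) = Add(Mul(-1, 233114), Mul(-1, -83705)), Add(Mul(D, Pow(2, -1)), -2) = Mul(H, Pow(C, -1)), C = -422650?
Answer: Rational(-3507629278, 211325) ≈ -16598.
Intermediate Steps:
H = -365722 (H = Add(3, -365725) = -365722)
D = Rational(1211022, 211325) (D = Add(4, Mul(2, Mul(-365722, Pow(-422650, -1)))) = Add(4, Mul(2, Mul(-365722, Rational(-1, 422650)))) = Add(4, Mul(2, Rational(182861, 211325))) = Add(4, Rational(365722, 211325)) = Rational(1211022, 211325) ≈ 5.7306)
X = -16604 (X = Add(-3, Mul(Rational(1, 9), Add(Mul(-1, 233114), Mul(-1, -83705)))) = Add(-3, Mul(Rational(1, 9), Add(-233114, 83705))) = Add(-3, Mul(Rational(1, 9), -149409)) = Add(-3, -16601) = -16604)
Add(X, D) = Add(-16604, Rational(1211022, 211325)) = Rational(-3507629278, 211325)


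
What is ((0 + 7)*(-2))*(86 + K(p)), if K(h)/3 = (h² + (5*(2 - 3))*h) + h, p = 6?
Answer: -1708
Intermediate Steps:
K(h) = -12*h + 3*h² (K(h) = 3*((h² + (5*(2 - 3))*h) + h) = 3*((h² + (5*(-1))*h) + h) = 3*((h² - 5*h) + h) = 3*(h² - 4*h) = -12*h + 3*h²)
((0 + 7)*(-2))*(86 + K(p)) = ((0 + 7)*(-2))*(86 + 3*6*(-4 + 6)) = (7*(-2))*(86 + 3*6*2) = -14*(86 + 36) = -14*122 = -1708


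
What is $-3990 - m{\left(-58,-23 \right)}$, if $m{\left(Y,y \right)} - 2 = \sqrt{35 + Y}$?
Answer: $-3992 - i \sqrt{23} \approx -3992.0 - 4.7958 i$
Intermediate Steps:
$m{\left(Y,y \right)} = 2 + \sqrt{35 + Y}$
$-3990 - m{\left(-58,-23 \right)} = -3990 - \left(2 + \sqrt{35 - 58}\right) = -3990 - \left(2 + \sqrt{-23}\right) = -3990 - \left(2 + i \sqrt{23}\right) = -3992 - i \sqrt{23}$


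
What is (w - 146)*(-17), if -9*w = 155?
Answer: 24973/9 ≈ 2774.8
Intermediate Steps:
w = -155/9 (w = -⅑*155 = -155/9 ≈ -17.222)
(w - 146)*(-17) = (-155/9 - 146)*(-17) = -1469/9*(-17) = 24973/9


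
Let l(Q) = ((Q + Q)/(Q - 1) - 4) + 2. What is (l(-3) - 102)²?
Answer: 42025/4 ≈ 10506.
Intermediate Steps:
l(Q) = -2 + 2*Q/(-1 + Q) (l(Q) = ((2*Q)/(-1 + Q) - 4) + 2 = (2*Q/(-1 + Q) - 4) + 2 = (-4 + 2*Q/(-1 + Q)) + 2 = -2 + 2*Q/(-1 + Q))
(l(-3) - 102)² = (2/(-1 - 3) - 102)² = (2/(-4) - 102)² = (2*(-¼) - 102)² = (-½ - 102)² = (-205/2)² = 42025/4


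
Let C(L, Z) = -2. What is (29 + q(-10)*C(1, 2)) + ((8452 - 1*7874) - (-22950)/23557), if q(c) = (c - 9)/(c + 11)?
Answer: 15217215/23557 ≈ 645.97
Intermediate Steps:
q(c) = (-9 + c)/(11 + c)
(29 + q(-10)*C(1, 2)) + ((8452 - 1*7874) - (-22950)/23557) = (29 + ((-9 - 10)/(11 - 10))*(-2)) + ((8452 - 1*7874) - (-22950)/23557) = (29 + (-19/1)*(-2)) + ((8452 - 7874) - (-22950)/23557) = (29 + (1*(-19))*(-2)) + (578 - 1*(-22950/23557)) = (29 - 19*(-2)) + (578 + 22950/23557) = (29 + 38) + 13638896/23557 = 67 + 13638896/23557 = 15217215/23557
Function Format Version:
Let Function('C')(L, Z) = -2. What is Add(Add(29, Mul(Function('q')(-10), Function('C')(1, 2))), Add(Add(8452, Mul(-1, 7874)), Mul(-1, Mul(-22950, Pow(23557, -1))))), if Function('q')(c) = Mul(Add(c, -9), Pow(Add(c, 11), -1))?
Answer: Rational(15217215, 23557) ≈ 645.97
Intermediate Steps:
Function('q')(c) = Mul(Pow(Add(11, c), -1), Add(-9, c)) (Function('q')(c) = Mul(Add(-9, c), Pow(Add(11, c), -1)) = Mul(Pow(Add(11, c), -1), Add(-9, c)))
Add(Add(29, Mul(Function('q')(-10), Function('C')(1, 2))), Add(Add(8452, Mul(-1, 7874)), Mul(-1, Mul(-22950, Pow(23557, -1))))) = Add(Add(29, Mul(Mul(Pow(Add(11, -10), -1), Add(-9, -10)), -2)), Add(Add(8452, Mul(-1, 7874)), Mul(-1, Mul(-22950, Pow(23557, -1))))) = Add(Add(29, Mul(Mul(Pow(1, -1), -19), -2)), Add(Add(8452, -7874), Mul(-1, Mul(-22950, Rational(1, 23557))))) = Add(Add(29, Mul(Mul(1, -19), -2)), Add(578, Mul(-1, Rational(-22950, 23557)))) = Add(Add(29, Mul(-19, -2)), Add(578, Rational(22950, 23557))) = Add(Add(29, 38), Rational(13638896, 23557)) = Add(67, Rational(13638896, 23557)) = Rational(15217215, 23557)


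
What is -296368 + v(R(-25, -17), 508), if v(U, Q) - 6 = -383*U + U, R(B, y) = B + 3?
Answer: -287958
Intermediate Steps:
R(B, y) = 3 + B
v(U, Q) = 6 - 382*U (v(U, Q) = 6 + (-383*U + U) = 6 - 382*U)
-296368 + v(R(-25, -17), 508) = -296368 + (6 - 382*(3 - 25)) = -296368 + (6 - 382*(-22)) = -296368 + (6 + 8404) = -296368 + 8410 = -287958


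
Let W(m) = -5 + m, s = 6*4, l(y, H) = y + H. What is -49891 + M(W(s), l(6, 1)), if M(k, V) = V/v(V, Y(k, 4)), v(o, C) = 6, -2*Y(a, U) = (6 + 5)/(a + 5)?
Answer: -299339/6 ≈ -49890.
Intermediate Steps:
Y(a, U) = -11/(2*(5 + a)) (Y(a, U) = -(6 + 5)/(2*(a + 5)) = -11/(2*(5 + a)))
l(y, H) = H + y
s = 24
M(k, V) = V/6
-49891 + M(W(s), l(6, 1)) = -49891 + (1 + 6)/6 = -49891 + (⅙)*7 = -49891 + 7/6 = -299339/6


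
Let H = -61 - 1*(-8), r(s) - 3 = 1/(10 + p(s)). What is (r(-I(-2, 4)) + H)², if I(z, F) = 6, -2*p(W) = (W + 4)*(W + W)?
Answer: 10201/4 ≈ 2550.3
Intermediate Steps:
p(W) = -W*(4 + W) (p(W) = -(W + 4)*(W + W)/2 = -(4 + W)*2*W/2 = -W*(4 + W))
r(s) = 3 + 1/(10 - s*(4 + s))
H = -53 (H = -61 + 8 = -53)
(r(-I(-2, 4)) + H)² = ((-31 + 3*(-1*6)*(4 - 1*6))/(-10 + (-1*6)*(4 - 1*6)) - 53)² = ((-31 + 3*(-6)*(4 - 6))/(-10 - 6*(4 - 6)) - 53)² = ((-31 + 3*(-6)*(-2))/(-10 - 6*(-2)) - 53)² = ((-31 + 36)/(-10 + 12) - 53)² = (5/2 - 53)² = (-101/2)² = 10201/4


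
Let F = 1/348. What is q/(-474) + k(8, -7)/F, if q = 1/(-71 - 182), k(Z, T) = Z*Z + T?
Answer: 2378772793/119922 ≈ 19836.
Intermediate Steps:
k(Z, T) = T + Z² (k(Z, T) = Z² + T = T + Z²)
q = -1/253 (q = 1/(-253) = -1/253 ≈ -0.0039526)
F = 1/348 ≈ 0.0028736
q/(-474) + k(8, -7)/F = -1/253/(-474) + (-7 + 8²)/(1/348) = -1/253*(-1/474) + (-7 + 64)*348 = 1/119922 + 57*348 = 1/119922 + 19836 = 2378772793/119922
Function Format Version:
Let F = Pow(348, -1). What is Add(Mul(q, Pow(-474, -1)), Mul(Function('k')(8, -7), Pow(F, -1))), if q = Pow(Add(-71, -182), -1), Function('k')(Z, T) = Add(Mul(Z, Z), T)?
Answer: Rational(2378772793, 119922) ≈ 19836.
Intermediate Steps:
Function('k')(Z, T) = Add(T, Pow(Z, 2)) (Function('k')(Z, T) = Add(Pow(Z, 2), T) = Add(T, Pow(Z, 2)))
q = Rational(-1, 253) (q = Pow(-253, -1) = Rational(-1, 253) ≈ -0.0039526)
F = Rational(1, 348) ≈ 0.0028736
Add(Mul(q, Pow(-474, -1)), Mul(Function('k')(8, -7), Pow(F, -1))) = Add(Mul(Rational(-1, 253), Pow(-474, -1)), Mul(Add(-7, Pow(8, 2)), Pow(Rational(1, 348), -1))) = Add(Mul(Rational(-1, 253), Rational(-1, 474)), Mul(Add(-7, 64), 348)) = Add(Rational(1, 119922), Mul(57, 348)) = Add(Rational(1, 119922), 19836) = Rational(2378772793, 119922)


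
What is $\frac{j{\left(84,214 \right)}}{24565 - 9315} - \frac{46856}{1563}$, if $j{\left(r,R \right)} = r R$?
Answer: $- \frac{343228756}{11917875} \approx -28.799$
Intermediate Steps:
$j{\left(r,R \right)} = R r$
$\frac{j{\left(84,214 \right)}}{24565 - 9315} - \frac{46856}{1563} = \frac{214 \cdot 84}{24565 - 9315} - \frac{46856}{1563} = \frac{17976}{24565 - 9315} - \frac{46856}{1563} = \frac{17976}{15250} - \frac{46856}{1563} = 17976 \cdot \frac{1}{15250} - \frac{46856}{1563} = \frac{8988}{7625} - \frac{46856}{1563} = - \frac{343228756}{11917875}$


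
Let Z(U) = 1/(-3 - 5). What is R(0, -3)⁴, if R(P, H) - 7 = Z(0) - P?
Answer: 9150625/4096 ≈ 2234.0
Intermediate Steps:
Z(U) = -⅛ (Z(U) = 1/(-8) = -⅛)
R(P, H) = 55/8 - P (R(P, H) = 7 + (-⅛ - P) = 55/8 - P)
R(0, -3)⁴ = (55/8 - 1*0)⁴ = (55/8 + 0)⁴ = (55/8)⁴ = 9150625/4096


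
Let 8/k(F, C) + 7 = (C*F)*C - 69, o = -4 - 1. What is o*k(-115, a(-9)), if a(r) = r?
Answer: 40/9391 ≈ 0.0042594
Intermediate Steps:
o = -5
k(F, C) = 8/(-76 + F*C²) (k(F, C) = 8/(-7 + ((C*F)*C - 69)) = 8/(-7 + (F*C² - 69)) = 8/(-7 + (-69 + F*C²)) = 8/(-76 + F*C²))
o*k(-115, a(-9)) = -40/(-76 - 115*(-9)²) = -40/(-76 - 115*81) = -40/(-76 - 9315) = -40/(-9391) = -40*(-1)/9391 = -5*(-8/9391) = 40/9391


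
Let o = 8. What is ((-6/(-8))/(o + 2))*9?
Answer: 27/40 ≈ 0.67500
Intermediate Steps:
((-6/(-8))/(o + 2))*9 = ((-6/(-8))/(8 + 2))*9 = (-6*(-⅛)/10)*9 = ((¾)*(⅒))*9 = (3/40)*9 = 27/40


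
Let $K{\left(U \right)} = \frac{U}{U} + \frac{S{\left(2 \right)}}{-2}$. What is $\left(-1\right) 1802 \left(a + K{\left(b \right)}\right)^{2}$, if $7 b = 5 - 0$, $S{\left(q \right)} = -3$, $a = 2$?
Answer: $- \frac{72981}{2} \approx -36491.0$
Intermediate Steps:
$b = \frac{5}{7}$ ($b = \frac{5 - 0}{7} = \frac{5 + 0}{7} = \frac{1}{7} \cdot 5 = \frac{5}{7} \approx 0.71429$)
$K{\left(U \right)} = \frac{5}{2}$ ($K{\left(U \right)} = \frac{U}{U} - \frac{3}{-2} = 1 - - \frac{3}{2} = 1 + \frac{3}{2} = \frac{5}{2}$)
$\left(-1\right) 1802 \left(a + K{\left(b \right)}\right)^{2} = \left(-1\right) 1802 \left(2 + \frac{5}{2}\right)^{2} = - 1802 \left(\frac{9}{2}\right)^{2} = \left(-1802\right) \frac{81}{4} = - \frac{72981}{2}$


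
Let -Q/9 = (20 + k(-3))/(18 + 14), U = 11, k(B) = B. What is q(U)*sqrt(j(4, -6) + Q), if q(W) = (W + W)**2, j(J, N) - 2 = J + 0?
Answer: 121*sqrt(78)/2 ≈ 534.32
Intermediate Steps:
j(J, N) = 2 + J (j(J, N) = 2 + (J + 0) = 2 + J)
q(W) = 4*W**2 (q(W) = (2*W)**2 = 4*W**2)
Q = -153/32 (Q = -9*(20 - 3)/(18 + 14) = -153/32 ≈ -4.7813)
q(U)*sqrt(j(4, -6) + Q) = (4*11**2)*sqrt((2 + 4) - 153/32) = (4*121)*sqrt(6 - 153/32) = 484*sqrt(39/32) = 484*(sqrt(78)/8) = 121*sqrt(78)/2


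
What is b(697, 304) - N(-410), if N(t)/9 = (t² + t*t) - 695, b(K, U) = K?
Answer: -3018848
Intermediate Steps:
N(t) = -6255 + 18*t² (N(t) = 9*((t² + t*t) - 695) = 9*((t² + t²) - 695) = 9*(2*t² - 695) = 9*(-695 + 2*t²) = -6255 + 18*t²)
b(697, 304) - N(-410) = 697 - (-6255 + 18*(-410)²) = 697 - (-6255 + 18*168100) = 697 - (-6255 + 3025800) = 697 - 1*3019545 = 697 - 3019545 = -3018848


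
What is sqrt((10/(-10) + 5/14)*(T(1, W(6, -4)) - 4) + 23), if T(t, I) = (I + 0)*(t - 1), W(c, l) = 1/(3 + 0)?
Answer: sqrt(1253)/7 ≈ 5.0568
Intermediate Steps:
W(c, l) = 1/3
T(t, I) = I*(-1 + t)
sqrt((10/(-10) + 5/14)*(T(1, W(6, -4)) - 4) + 23) = sqrt((10/(-10) + 5/14)*((-1 + 1)/3 - 4) + 23) = sqrt((10*(-1/10) + 5*(1/14))*((1/3)*0 - 4) + 23) = sqrt((-1 + 5/14)*(0 - 4) + 23) = sqrt(-9/14*(-4) + 23) = sqrt(18/7 + 23) = sqrt(179/7) = sqrt(1253)/7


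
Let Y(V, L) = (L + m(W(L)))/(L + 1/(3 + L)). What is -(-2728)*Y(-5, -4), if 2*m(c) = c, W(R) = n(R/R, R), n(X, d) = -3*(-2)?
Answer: 2728/5 ≈ 545.60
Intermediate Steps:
n(X, d) = 6
W(R) = 6
m(c) = c/2
Y(V, L) = (3 + L)/(L + 1/(3 + L)) (Y(V, L) = (L + (½)*6)/(L + 1/(3 + L)) = (L + 3)/(L + 1/(3 + L)) = (3 + L)/(L + 1/(3 + L)))
-(-2728)*Y(-5, -4) = -(-2728)*(9 + (-4)² + 6*(-4))/(1 + (-4)² + 3*(-4)) = -(-2728)*(9 + 16 - 24)/(1 + 16 - 12) = -(-2728)*1/5 = -(-2728)*(⅕)*1 = -(-2728)/5 = -248*(-11/5) = 2728/5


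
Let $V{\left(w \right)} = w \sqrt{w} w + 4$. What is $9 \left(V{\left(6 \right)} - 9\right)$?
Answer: $-45 + 324 \sqrt{6} \approx 748.63$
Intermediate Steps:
$V{\left(w \right)} = 4 + w^{\frac{5}{2}}$ ($V{\left(w \right)} = w^{\frac{3}{2}} w + 4 = w^{\frac{5}{2}} + 4 = 4 + w^{\frac{5}{2}}$)
$9 \left(V{\left(6 \right)} - 9\right) = 9 \left(\left(4 + 6^{\frac{5}{2}}\right) - 9\right) = 9 \left(\left(4 + 36 \sqrt{6}\right) - 9\right) = 9 \left(-5 + 36 \sqrt{6}\right) = -45 + 324 \sqrt{6}$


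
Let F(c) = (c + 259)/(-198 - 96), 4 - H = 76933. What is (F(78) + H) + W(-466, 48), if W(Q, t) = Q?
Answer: -22754467/294 ≈ -77396.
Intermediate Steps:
H = -76929 (H = 4 - 1*76933 = 4 - 76933 = -76929)
F(c) = -37/42 - c/294 (F(c) = (259 + c)/(-294) = (259 + c)*(-1/294) = -37/42 - c/294)
(F(78) + H) + W(-466, 48) = ((-37/42 - 1/294*78) - 76929) - 466 = ((-37/42 - 13/49) - 76929) - 466 = (-337/294 - 76929) - 466 = -22617463/294 - 466 = -22754467/294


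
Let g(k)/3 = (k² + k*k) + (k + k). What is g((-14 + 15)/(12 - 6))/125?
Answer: 7/750 ≈ 0.0093333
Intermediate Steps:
g(k) = 6*k + 6*k² (g(k) = 3*((k² + k*k) + (k + k)) = 3*((k² + k²) + 2*k) = 3*(2*k² + 2*k) = 3*(2*k + 2*k²) = 6*k + 6*k²)
g((-14 + 15)/(12 - 6))/125 = (6*((-14 + 15)/(12 - 6))*(1 + (-14 + 15)/(12 - 6)))/125 = (6*(1/6)*(1 + 1/6))*(1/125) = (6*(1*(⅙))*(1 + 1*(⅙)))*(1/125) = (6*(⅙)*(1 + ⅙))*(1/125) = (6*(⅙)*(7/6))*(1/125) = (7/6)*(1/125) = 7/750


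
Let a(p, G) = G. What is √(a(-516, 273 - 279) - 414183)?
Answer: 3*I*√46021 ≈ 643.58*I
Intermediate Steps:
√(a(-516, 273 - 279) - 414183) = √((273 - 279) - 414183) = √(-6 - 414183) = √(-414189) = 3*I*√46021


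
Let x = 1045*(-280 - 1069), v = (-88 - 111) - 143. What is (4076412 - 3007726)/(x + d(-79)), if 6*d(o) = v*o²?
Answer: -534343/882721 ≈ -0.60534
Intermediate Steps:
v = -342 (v = -199 - 143 = -342)
d(o) = -57*o² (d(o) = (-342*o²)/6 = -57*o²)
x = -1409705 (x = 1045*(-1349) = -1409705)
(4076412 - 3007726)/(x + d(-79)) = (4076412 - 3007726)/(-1409705 - 57*(-79)²) = 1068686/(-1409705 - 57*6241) = 1068686/(-1409705 - 355737) = 1068686/(-1765442) = 1068686*(-1/1765442) = -534343/882721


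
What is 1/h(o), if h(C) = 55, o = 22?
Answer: 1/55 ≈ 0.018182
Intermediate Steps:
1/h(o) = 1/55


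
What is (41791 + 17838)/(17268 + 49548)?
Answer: 59629/66816 ≈ 0.89244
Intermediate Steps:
(41791 + 17838)/(17268 + 49548) = 59629/66816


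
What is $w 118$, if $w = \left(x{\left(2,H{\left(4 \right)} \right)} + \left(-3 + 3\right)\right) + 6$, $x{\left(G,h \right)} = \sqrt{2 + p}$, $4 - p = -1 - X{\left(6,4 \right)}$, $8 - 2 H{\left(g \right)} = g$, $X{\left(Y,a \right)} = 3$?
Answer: $708 + 118 \sqrt{10} \approx 1081.1$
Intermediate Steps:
$H{\left(g \right)} = 4 - \frac{g}{2}$
$p = 8$ ($p = 4 - \left(-1 - 3\right) = 4 - -4 = 4 + 4 = 8$)
$x{\left(G,h \right)} = \sqrt{10}$ ($x{\left(G,h \right)} = \sqrt{2 + 8} = \sqrt{10}$)
$w = 6 + \sqrt{10}$ ($w = \left(\sqrt{10} + \left(-3 + 3\right)\right) + 6 = \left(\sqrt{10} + 0\right) + 6 = \sqrt{10} + 6 = 6 + \sqrt{10} \approx 9.1623$)
$w 118 = \left(6 + \sqrt{10}\right) 118 = 708 + 118 \sqrt{10}$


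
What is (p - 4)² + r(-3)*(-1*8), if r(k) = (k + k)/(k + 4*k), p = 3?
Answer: -11/5 ≈ -2.2000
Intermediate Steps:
r(k) = ⅖ (r(k) = (2*k)/((5*k)) = (2*k)*(1/(5*k)) = ⅖)
(p - 4)² + r(-3)*(-1*8) = (3 - 4)² + 2*(-1*8)/5 = (-1)² + (⅖)*(-8) = 1 - 16/5 = -11/5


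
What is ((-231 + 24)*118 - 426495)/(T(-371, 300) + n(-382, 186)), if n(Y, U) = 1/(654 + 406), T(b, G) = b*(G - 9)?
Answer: 477976260/114438659 ≈ 4.1767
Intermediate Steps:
T(b, G) = b*(-9 + G)
n(Y, U) = 1/1060
((-231 + 24)*118 - 426495)/(T(-371, 300) + n(-382, 186)) = ((-231 + 24)*118 - 426495)/(-371*(-9 + 300) + 1/1060) = (-207*118 - 426495)/(-371*291 + 1/1060) = (-24426 - 426495)/(-107961 + 1/1060) = -450921/(-114438659/1060) = -450921*(-1060/114438659) = 477976260/114438659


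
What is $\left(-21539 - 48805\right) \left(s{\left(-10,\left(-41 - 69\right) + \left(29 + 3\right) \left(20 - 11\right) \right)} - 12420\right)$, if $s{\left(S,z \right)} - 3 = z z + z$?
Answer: $-1367839080$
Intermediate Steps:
$s{\left(S,z \right)} = 3 + z + z^{2}$ ($s{\left(S,z \right)} = 3 + \left(z z + z\right) = 3 + \left(z^{2} + z\right) = 3 + \left(z + z^{2}\right) = 3 + z + z^{2}$)
$\left(-21539 - 48805\right) \left(s{\left(-10,\left(-41 - 69\right) + \left(29 + 3\right) \left(20 - 11\right) \right)} - 12420\right) = \left(-21539 - 48805\right) \left(\left(3 + \left(\left(-41 - 69\right) + \left(29 + 3\right) \left(20 - 11\right)\right) + \left(\left(-41 - 69\right) + \left(29 + 3\right) \left(20 - 11\right)\right)^{2}\right) - 12420\right) = - 70344 \left(\left(3 + \left(-110 + 32 \cdot 9\right) + \left(-110 + 32 \cdot 9\right)^{2}\right) - 12420\right) = - 70344 \left(\left(3 + \left(-110 + 288\right) + \left(-110 + 288\right)^{2}\right) - 12420\right) = - 70344 \left(\left(3 + 178 + 178^{2}\right) - 12420\right) = - 70344 \left(\left(3 + 178 + 31684\right) - 12420\right) = - 70344 \left(31865 - 12420\right) = \left(-70344\right) 19445 = -1367839080$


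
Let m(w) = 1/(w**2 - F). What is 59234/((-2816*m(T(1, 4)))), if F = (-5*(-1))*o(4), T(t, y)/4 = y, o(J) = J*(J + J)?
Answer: -88851/44 ≈ -2019.3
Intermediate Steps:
o(J) = 2*J**2 (o(J) = J*(2*J) = 2*J**2)
T(t, y) = 4*y
F = 160 (F = (-5*(-1))*(2*4**2) = 5*(2*16) = 5*32 = 160)
m(w) = 1/(-160 + w**2) (m(w) = 1/(w**2 - 1*160) = 1/(w**2 - 160) = 1/(-160 + w**2))
59234/((-2816*m(T(1, 4)))) = 59234/((-2816/(-160 + (4*4)**2))) = 59234/((-2816/(-160 + 16**2))) = 59234/((-2816/(-160 + 256))) = 59234/((-2816/96)) = 59234/((-2816*1/96)) = 59234/(-88/3) = 59234*(-3/88) = -88851/44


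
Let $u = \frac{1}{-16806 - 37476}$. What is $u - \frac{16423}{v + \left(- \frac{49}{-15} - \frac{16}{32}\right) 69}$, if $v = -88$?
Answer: $- \frac{2971577963}{18618726} \approx -159.6$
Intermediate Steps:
$u = - \frac{1}{54282}$ ($u = \frac{1}{-54282} = - \frac{1}{54282} \approx -1.8422 \cdot 10^{-5}$)
$u - \frac{16423}{v + \left(- \frac{49}{-15} - \frac{16}{32}\right) 69} = - \frac{1}{54282} - \frac{16423}{-88 + \left(- \frac{49}{-15} - \frac{16}{32}\right) 69} = - \frac{1}{54282} - \frac{16423}{-88 + \left(\left(-49\right) \left(- \frac{1}{15}\right) - \frac{1}{2}\right) 69} = - \frac{1}{54282} - \frac{16423}{-88 + \left(\frac{49}{15} - \frac{1}{2}\right) 69} = - \frac{1}{54282} - \frac{16423}{-88 + \frac{83}{30} \cdot 69} = - \frac{1}{54282} - \frac{16423}{-88 + \frac{1909}{10}} = - \frac{1}{54282} - \frac{16423}{\frac{1029}{10}} = - \frac{1}{54282} - \frac{164230}{1029} = - \frac{2971577963}{18618726}$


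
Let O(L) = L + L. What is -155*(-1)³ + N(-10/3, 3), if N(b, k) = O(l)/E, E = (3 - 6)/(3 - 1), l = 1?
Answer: 461/3 ≈ 153.67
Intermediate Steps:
O(L) = 2*L
E = -3/2 ≈ -1.5000
N(b, k) = -4/3 (N(b, k) = (2*1)/(-3/2) = 2*(-⅔) = -4/3)
-155*(-1)³ + N(-10/3, 3) = -155*(-1)³ - 4/3 = -155*(-1) - 4/3 = 155 - 4/3 = 461/3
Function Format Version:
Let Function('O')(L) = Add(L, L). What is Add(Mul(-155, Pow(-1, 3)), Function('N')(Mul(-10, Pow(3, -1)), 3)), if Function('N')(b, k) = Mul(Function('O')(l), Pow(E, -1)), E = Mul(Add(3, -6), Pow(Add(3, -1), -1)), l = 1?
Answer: Rational(461, 3) ≈ 153.67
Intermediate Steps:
Function('O')(L) = Mul(2, L)
E = Rational(-3, 2) (E = Mul(-3, Pow(2, -1)) = Mul(-3, Rational(1, 2)) = Rational(-3, 2) ≈ -1.5000)
Function('N')(b, k) = Rational(-4, 3) (Function('N')(b, k) = Mul(Mul(2, 1), Pow(Rational(-3, 2), -1)) = Mul(2, Rational(-2, 3)) = Rational(-4, 3))
Add(Mul(-155, Pow(-1, 3)), Function('N')(Mul(-10, Pow(3, -1)), 3)) = Add(Mul(-155, Pow(-1, 3)), Rational(-4, 3)) = Add(Mul(-155, -1), Rational(-4, 3)) = Add(155, Rational(-4, 3)) = Rational(461, 3)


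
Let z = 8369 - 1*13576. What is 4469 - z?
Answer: 9676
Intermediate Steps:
z = -5207 (z = 8369 - 13576 = -5207)
4469 - z = 4469 - 1*(-5207) = 4469 + 5207 = 9676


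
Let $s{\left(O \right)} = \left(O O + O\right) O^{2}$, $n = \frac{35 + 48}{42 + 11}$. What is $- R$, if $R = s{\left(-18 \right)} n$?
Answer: $- \frac{8228952}{53} \approx -1.5526 \cdot 10^{5}$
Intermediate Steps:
$n = \frac{83}{53} \approx 1.566$
$s{\left(O \right)} = O^{2} \left(O + O^{2}\right)$ ($s{\left(O \right)} = \left(O^{2} + O\right) O^{2} = \left(O + O^{2}\right) O^{2} = O^{2} \left(O + O^{2}\right)$)
$R = \frac{8228952}{53}$ ($R = \left(-18\right)^{3} \left(1 - 18\right) \frac{83}{53} = \left(-5832\right) \left(-17\right) \frac{83}{53} = 99144 \cdot \frac{83}{53} = \frac{8228952}{53} \approx 1.5526 \cdot 10^{5}$)
$- R = \left(-1\right) \frac{8228952}{53} = - \frac{8228952}{53}$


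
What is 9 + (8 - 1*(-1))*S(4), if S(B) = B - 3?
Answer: 18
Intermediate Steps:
S(B) = -3 + B
9 + (8 - 1*(-1))*S(4) = 9 + (8 - 1*(-1))*(-3 + 4) = 9 + (8 + 1)*1 = 9 + 9*1 = 9 + 9 = 18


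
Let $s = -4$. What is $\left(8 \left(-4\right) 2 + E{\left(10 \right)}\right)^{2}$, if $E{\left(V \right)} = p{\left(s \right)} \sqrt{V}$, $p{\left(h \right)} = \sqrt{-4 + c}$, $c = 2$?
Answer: $4076 - 256 i \sqrt{5} \approx 4076.0 - 572.43 i$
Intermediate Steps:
$p{\left(h \right)} = i \sqrt{2}$ ($p{\left(h \right)} = \sqrt{-4 + 2} = \sqrt{-2} = i \sqrt{2}$)
$E{\left(V \right)} = i \sqrt{2} \sqrt{V}$
$\left(8 \left(-4\right) 2 + E{\left(10 \right)}\right)^{2} = \left(8 \left(-4\right) 2 + i \sqrt{2} \sqrt{10}\right)^{2} = \left(\left(-32\right) 2 + 2 i \sqrt{5}\right)^{2} = \left(-64 + 2 i \sqrt{5}\right)^{2}$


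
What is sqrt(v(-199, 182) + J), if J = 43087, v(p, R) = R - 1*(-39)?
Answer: 6*sqrt(1203) ≈ 208.11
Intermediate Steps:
v(p, R) = 39 + R (v(p, R) = R + 39 = 39 + R)
sqrt(v(-199, 182) + J) = sqrt((39 + 182) + 43087) = sqrt(221 + 43087) = sqrt(43308) = 6*sqrt(1203)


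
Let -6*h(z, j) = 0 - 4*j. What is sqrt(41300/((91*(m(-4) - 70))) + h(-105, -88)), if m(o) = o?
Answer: I*sqrt(134929158)/1443 ≈ 8.0498*I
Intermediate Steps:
h(z, j) = 2*j/3 (h(z, j) = -(0 - 4*j)/6 = -(-2)*j/3 = 2*j/3)
sqrt(41300/((91*(m(-4) - 70))) + h(-105, -88)) = sqrt(41300/((91*(-4 - 70))) + (2/3)*(-88)) = sqrt(41300/((91*(-74))) - 176/3) = sqrt(41300/(-6734) - 176/3) = sqrt(41300*(-1/6734) - 176/3) = sqrt(-2950/481 - 176/3) = sqrt(-93506/1443) = I*sqrt(134929158)/1443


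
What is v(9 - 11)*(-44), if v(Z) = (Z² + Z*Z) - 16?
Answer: 352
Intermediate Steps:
v(Z) = -16 + 2*Z² (v(Z) = (Z² + Z²) - 16 = 2*Z² - 16 = -16 + 2*Z²)
v(9 - 11)*(-44) = (-16 + 2*(9 - 11)²)*(-44) = (-16 + 2*(-2)²)*(-44) = (-16 + 2*4)*(-44) = (-16 + 8)*(-44) = -8*(-44) = 352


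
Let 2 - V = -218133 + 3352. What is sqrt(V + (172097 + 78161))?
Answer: sqrt(465041) ≈ 681.94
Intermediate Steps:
V = 214783 (V = 2 - (-218133 + 3352) = 2 - 1*(-214781) = 2 + 214781 = 214783)
sqrt(V + (172097 + 78161)) = sqrt(214783 + (172097 + 78161)) = sqrt(214783 + 250258) = sqrt(465041)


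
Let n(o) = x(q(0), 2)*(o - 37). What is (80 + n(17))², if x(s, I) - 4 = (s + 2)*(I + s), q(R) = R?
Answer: 6400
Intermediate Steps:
x(s, I) = 4 + (2 + s)*(I + s) (x(s, I) = 4 + (s + 2)*(I + s) = 4 + (2 + s)*(I + s))
n(o) = -296 + 8*o (n(o) = (4 + 0² + 2*2 + 2*0 + 2*0)*(o - 37) = (4 + 0 + 4 + 0 + 0)*(-37 + o) = 8*(-37 + o) = -296 + 8*o)
(80 + n(17))² = (80 + (-296 + 8*17))² = (80 + (-296 + 136))² = (80 - 160)² = (-80)² = 6400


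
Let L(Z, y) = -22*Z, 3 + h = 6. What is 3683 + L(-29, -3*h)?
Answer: 4321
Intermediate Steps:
h = 3 (h = -3 + 6 = 3)
3683 + L(-29, -3*h) = 3683 - 22*(-29) = 3683 + 638 = 4321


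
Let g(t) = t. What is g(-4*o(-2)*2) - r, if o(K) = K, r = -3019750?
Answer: 3019766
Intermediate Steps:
g(-4*o(-2)*2) - r = -4*(-2)*2 - 1*(-3019750) = 8*2 + 3019750 = 16 + 3019750 = 3019766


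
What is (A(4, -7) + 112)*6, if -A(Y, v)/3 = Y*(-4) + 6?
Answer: 852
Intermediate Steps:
A(Y, v) = -18 + 12*Y (A(Y, v) = -3*(Y*(-4) + 6) = -3*(-4*Y + 6) = -3*(6 - 4*Y) = -18 + 12*Y)
(A(4, -7) + 112)*6 = ((-18 + 12*4) + 112)*6 = ((-18 + 48) + 112)*6 = (30 + 112)*6 = 142*6 = 852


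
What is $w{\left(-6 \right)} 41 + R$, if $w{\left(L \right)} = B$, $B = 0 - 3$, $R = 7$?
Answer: $-116$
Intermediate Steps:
$B = -3$ ($B = 0 - 3 = -3$)
$w{\left(L \right)} = -3$
$w{\left(-6 \right)} 41 + R = \left(-3\right) 41 + 7 = -123 + 7 = -116$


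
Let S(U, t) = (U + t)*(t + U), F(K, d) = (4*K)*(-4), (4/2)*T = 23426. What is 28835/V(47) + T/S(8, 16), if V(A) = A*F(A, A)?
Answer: 24835957/1272384 ≈ 19.519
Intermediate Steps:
T = 11713 (T = (1/2)*23426 = 11713)
F(K, d) = -16*K
S(U, t) = (U + t)**2 (S(U, t) = (U + t)*(U + t) = (U + t)**2)
V(A) = -16*A**2 (V(A) = A*(-16*A) = -16*A**2)
28835/V(47) + T/S(8, 16) = 28835/((-16*47**2)) + 11713/((8 + 16)**2) = 28835/((-16*2209)) + 11713/(24**2) = 28835/(-35344) + 11713/576 = 28835*(-1/35344) + 11713*(1/576) = -28835/35344 + 11713/576 = 24835957/1272384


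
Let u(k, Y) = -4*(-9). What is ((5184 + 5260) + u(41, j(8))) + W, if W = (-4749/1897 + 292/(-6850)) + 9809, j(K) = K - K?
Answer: 131805655738/6497225 ≈ 20286.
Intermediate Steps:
j(K) = 0
u(k, Y) = 36
W = 63714737738/6497225 (W = (-4749*1/1897 + 292*(-1/6850)) + 9809 = (-4749/1897 - 146/3425) + 9809 = -16542287/6497225 + 9809 = 63714737738/6497225 ≈ 9806.5)
((5184 + 5260) + u(41, j(8))) + W = ((5184 + 5260) + 36) + 63714737738/6497225 = (10444 + 36) + 63714737738/6497225 = 10480 + 63714737738/6497225 = 131805655738/6497225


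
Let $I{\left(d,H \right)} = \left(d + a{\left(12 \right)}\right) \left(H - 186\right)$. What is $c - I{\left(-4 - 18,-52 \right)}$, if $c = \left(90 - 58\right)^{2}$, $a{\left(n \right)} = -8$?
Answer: $-6116$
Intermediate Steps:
$I{\left(d,H \right)} = \left(-186 + H\right) \left(-8 + d\right)$ ($I{\left(d,H \right)} = \left(d - 8\right) \left(H - 186\right) = \left(-8 + d\right) \left(-186 + H\right) = \left(-186 + H\right) \left(-8 + d\right)$)
$c = 1024$ ($c = 32^{2} = 1024$)
$c - I{\left(-4 - 18,-52 \right)} = 1024 - \left(1488 - 186 \left(-4 - 18\right) - -416 - 52 \left(-4 - 18\right)\right) = 1024 - \left(1488 - 186 \left(-4 - 18\right) + 416 - 52 \left(-4 - 18\right)\right) = 1024 - \left(1488 - -4092 + 416 - -1144\right) = 1024 - \left(1488 + 4092 + 416 + 1144\right) = 1024 - 7140 = -6116$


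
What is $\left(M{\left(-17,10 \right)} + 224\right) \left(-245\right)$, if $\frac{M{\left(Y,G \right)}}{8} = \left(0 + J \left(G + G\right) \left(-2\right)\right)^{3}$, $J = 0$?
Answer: $-54880$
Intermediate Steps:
$M{\left(Y,G \right)} = 0$ ($M{\left(Y,G \right)} = 8 \left(0 + 0 \left(G + G\right) \left(-2\right)\right)^{3} = 8 \left(0 + 0 \cdot 2 G \left(-2\right)\right)^{3} = 8 \left(0 + 0 \left(-2\right)\right)^{3} = 8 \left(0 + 0\right)^{3} = 8 \cdot 0^{3} = 8 \cdot 0 = 0$)
$\left(M{\left(-17,10 \right)} + 224\right) \left(-245\right) = \left(0 + 224\right) \left(-245\right) = 224 \left(-245\right) = -54880$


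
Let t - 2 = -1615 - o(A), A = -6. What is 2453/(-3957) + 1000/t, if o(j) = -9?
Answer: -1972903/1586757 ≈ -1.2434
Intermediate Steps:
t = -1604 (t = 2 + (-1615 - 1*(-9)) = 2 + (-1615 + 9) = 2 - 1606 = -1604)
2453/(-3957) + 1000/t = 2453/(-3957) + 1000/(-1604) = 2453*(-1/3957) + 1000*(-1/1604) = -2453/3957 - 250/401 = -1972903/1586757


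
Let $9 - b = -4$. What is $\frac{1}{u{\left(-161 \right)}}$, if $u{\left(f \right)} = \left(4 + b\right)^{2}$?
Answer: $\frac{1}{289} \approx 0.0034602$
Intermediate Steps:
$b = 13$ ($b = 9 - -4 = 9 + 4 = 13$)
$u{\left(f \right)} = 289$ ($u{\left(f \right)} = \left(4 + 13\right)^{2} = 17^{2} = 289$)
$\frac{1}{u{\left(-161 \right)}} = \frac{1}{289}$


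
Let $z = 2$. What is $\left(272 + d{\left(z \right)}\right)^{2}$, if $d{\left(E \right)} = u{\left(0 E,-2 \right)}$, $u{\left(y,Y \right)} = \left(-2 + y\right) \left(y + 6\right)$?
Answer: $67600$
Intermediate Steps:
$u{\left(y,Y \right)} = \left(-2 + y\right) \left(6 + y\right)$
$d{\left(E \right)} = -12$ ($d{\left(E \right)} = -12 + \left(0 E\right)^{2} + 4 \cdot 0 E = -12 + 0^{2} + 4 \cdot 0 = -12 + 0 + 0 = -12$)
$\left(272 + d{\left(z \right)}\right)^{2} = \left(272 - 12\right)^{2} = 260^{2} = 67600$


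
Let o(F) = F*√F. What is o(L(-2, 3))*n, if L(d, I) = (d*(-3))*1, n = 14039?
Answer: 84234*√6 ≈ 2.0633e+5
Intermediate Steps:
L(d, I) = -3*d (L(d, I) = -3*d*1 = -3*d)
o(F) = F^(3/2)
o(L(-2, 3))*n = (-3*(-2))^(3/2)*14039 = 6^(3/2)*14039 = (6*√6)*14039 = 84234*√6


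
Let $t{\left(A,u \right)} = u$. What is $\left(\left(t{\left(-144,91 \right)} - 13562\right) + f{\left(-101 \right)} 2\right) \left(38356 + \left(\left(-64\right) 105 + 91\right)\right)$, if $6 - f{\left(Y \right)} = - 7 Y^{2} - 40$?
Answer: $4106584245$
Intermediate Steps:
$f{\left(Y \right)} = 46 + 7 Y^{2}$ ($f{\left(Y \right)} = 6 - \left(- 7 Y^{2} - 40\right) = 6 - \left(-40 - 7 Y^{2}\right) = 6 + \left(40 + 7 Y^{2}\right) = 46 + 7 Y^{2}$)
$\left(\left(t{\left(-144,91 \right)} - 13562\right) + f{\left(-101 \right)} 2\right) \left(38356 + \left(\left(-64\right) 105 + 91\right)\right) = \left(\left(91 - 13562\right) + \left(46 + 7 \left(-101\right)^{2}\right) 2\right) \left(38356 + \left(\left(-64\right) 105 + 91\right)\right) = \left(-13471 + \left(46 + 7 \cdot 10201\right) 2\right) \left(38356 + \left(-6720 + 91\right)\right) = \left(-13471 + \left(46 + 71407\right) 2\right) \left(38356 - 6629\right) = \left(-13471 + 71453 \cdot 2\right) 31727 = \left(-13471 + 142906\right) 31727 = 129435 \cdot 31727 = 4106584245$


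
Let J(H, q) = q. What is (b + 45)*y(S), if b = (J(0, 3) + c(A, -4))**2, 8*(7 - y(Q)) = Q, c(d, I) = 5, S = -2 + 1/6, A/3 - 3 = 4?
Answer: 37823/48 ≈ 787.98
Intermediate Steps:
A = 21 (A = 9 + 3*4 = 9 + 12 = 21)
S = -11/6 (S = -2 + 1/6 = -11/6 ≈ -1.8333)
y(Q) = 7 - Q/8
b = 64 (b = (3 + 5)**2 = 8**2 = 64)
(b + 45)*y(S) = (64 + 45)*(7 - 1/8*(-11/6)) = 109*(7 + 11/48) = 109*(347/48) = 37823/48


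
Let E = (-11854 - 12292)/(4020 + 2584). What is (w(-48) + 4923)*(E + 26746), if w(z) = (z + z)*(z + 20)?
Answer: 672075799809/3302 ≈ 2.0354e+8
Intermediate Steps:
E = -12073/3302 (E = -24146/6604 = -24146*1/6604 = -12073/3302 ≈ -3.6563)
w(z) = 2*z*(20 + z) (w(z) = (2*z)*(20 + z) = 2*z*(20 + z))
(w(-48) + 4923)*(E + 26746) = (2*(-48)*(20 - 48) + 4923)*(-12073/3302 + 26746) = (2*(-48)*(-28) + 4923)*(88303219/3302) = (2688 + 4923)*(88303219/3302) = 7611*(88303219/3302) = 672075799809/3302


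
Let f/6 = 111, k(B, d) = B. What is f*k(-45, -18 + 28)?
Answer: -29970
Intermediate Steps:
f = 666 (f = 6*111 = 666)
f*k(-45, -18 + 28) = 666*(-45) = -29970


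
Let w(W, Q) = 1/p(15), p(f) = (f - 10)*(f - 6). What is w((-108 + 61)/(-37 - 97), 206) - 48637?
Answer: -2188664/45 ≈ -48637.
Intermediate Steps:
p(f) = (-10 + f)*(-6 + f)
w(W, Q) = 1/45 (w(W, Q) = 1/(60 + 15**2 - 16*15) = 1/(60 + 225 - 240) = 1/45)
w((-108 + 61)/(-37 - 97), 206) - 48637 = 1/45 - 48637 = -2188664/45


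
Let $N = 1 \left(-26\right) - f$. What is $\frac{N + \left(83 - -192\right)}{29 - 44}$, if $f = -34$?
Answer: $- \frac{283}{15} \approx -18.867$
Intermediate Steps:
$N = 8$ ($N = 1 \left(-26\right) - -34 = -26 + 34 = 8$)
$\frac{N + \left(83 - -192\right)}{29 - 44} = \frac{8 + \left(83 - -192\right)}{29 - 44} = \frac{8 + \left(83 + 192\right)}{29 - 44} = \frac{8 + 275}{-15} = 283 \left(- \frac{1}{15}\right) = - \frac{283}{15}$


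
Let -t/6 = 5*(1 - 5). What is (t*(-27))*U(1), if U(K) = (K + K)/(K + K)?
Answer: -3240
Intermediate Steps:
t = 120 (t = -30*(1 - 5) = -30*(-4) = -6*(-20) = 120)
U(K) = 1 (U(K) = (2*K)/((2*K)) = (2*K)*(1/(2*K)) = 1)
(t*(-27))*U(1) = (120*(-27))*1 = -3240*1 = -3240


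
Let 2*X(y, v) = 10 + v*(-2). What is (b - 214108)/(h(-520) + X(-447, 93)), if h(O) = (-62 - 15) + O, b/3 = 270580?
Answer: -597632/685 ≈ -872.46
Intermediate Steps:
b = 811740 (b = 3*270580 = 811740)
X(y, v) = 5 - v (X(y, v) = (10 + v*(-2))/2 = (10 - 2*v)/2 = 5 - v)
h(O) = -77 + O
(b - 214108)/(h(-520) + X(-447, 93)) = (811740 - 214108)/((-77 - 520) + (5 - 1*93)) = 597632/(-597 + (5 - 93)) = 597632/(-597 - 88) = 597632/(-685) = 597632*(-1/685) = -597632/685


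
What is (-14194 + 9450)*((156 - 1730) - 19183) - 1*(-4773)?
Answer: 98475981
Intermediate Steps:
(-14194 + 9450)*((156 - 1730) - 19183) - 1*(-4773) = -4744*(-1574 - 19183) + 4773 = -4744*(-20757) + 4773 = 98471208 + 4773 = 98475981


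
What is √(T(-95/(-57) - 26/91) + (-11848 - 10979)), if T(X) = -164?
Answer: I*√22991 ≈ 151.63*I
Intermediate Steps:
√(T(-95/(-57) - 26/91) + (-11848 - 10979)) = √(-164 + (-11848 - 10979)) = √(-164 - 22827) = √(-22991) = I*√22991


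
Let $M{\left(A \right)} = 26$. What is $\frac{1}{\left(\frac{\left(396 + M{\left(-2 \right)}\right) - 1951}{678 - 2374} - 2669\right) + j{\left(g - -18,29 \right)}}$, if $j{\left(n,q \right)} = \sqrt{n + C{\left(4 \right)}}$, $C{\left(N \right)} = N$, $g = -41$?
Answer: $- \frac{7674561120}{20476539410929} - \frac{2876416 i \sqrt{19}}{20476539410929} \approx -0.0003748 - 6.1231 \cdot 10^{-7} i$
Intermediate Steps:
$j{\left(n,q \right)} = \sqrt{4 + n}$ ($j{\left(n,q \right)} = \sqrt{n + 4} = \sqrt{4 + n}$)
$\frac{1}{\left(\frac{\left(396 + M{\left(-2 \right)}\right) - 1951}{678 - 2374} - 2669\right) + j{\left(g - -18,29 \right)}} = \frac{1}{\left(\frac{\left(396 + 26\right) - 1951}{678 - 2374} - 2669\right) + \sqrt{4 - 23}} = \frac{1}{\left(\frac{422 - 1951}{-1696} - 2669\right) + \sqrt{4 + \left(-41 + 18\right)}} = \frac{1}{\left(\left(-1529\right) \left(- \frac{1}{1696}\right) - 2669\right) + \sqrt{4 - 23}} = \frac{1}{\left(\frac{1529}{1696} - 2669\right) + \sqrt{-19}} = \frac{1}{- \frac{4525095}{1696} + i \sqrt{19}}$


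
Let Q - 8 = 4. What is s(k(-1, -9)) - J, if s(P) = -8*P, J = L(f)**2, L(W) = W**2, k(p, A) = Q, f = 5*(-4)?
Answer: -160096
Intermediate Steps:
Q = 12 (Q = 8 + 4 = 12)
f = -20
k(p, A) = 12
J = 160000 (J = ((-20)**2)**2 = 400**2 = 160000)
s(k(-1, -9)) - J = -8*12 - 1*160000 = -96 - 160000 = -160096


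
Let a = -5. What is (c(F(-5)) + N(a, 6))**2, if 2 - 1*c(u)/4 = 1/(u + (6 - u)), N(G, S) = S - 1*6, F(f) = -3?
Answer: 484/9 ≈ 53.778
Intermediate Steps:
N(G, S) = -6 + S (N(G, S) = S - 6 = -6 + S)
c(u) = 22/3 (c(u) = 8 - 4/(u + (6 - u)) = 8 - 4/6 = 8 - 4*1/6 = 8 - 2/3 = 22/3)
(c(F(-5)) + N(a, 6))**2 = (22/3 + (-6 + 6))**2 = (22/3 + 0)**2 = (22/3)**2 = 484/9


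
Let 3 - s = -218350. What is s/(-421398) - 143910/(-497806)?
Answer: -24027023669/104887226394 ≈ -0.22907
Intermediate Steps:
s = 218353 (s = 3 - 1*(-218350) = 3 + 218350 = 218353)
s/(-421398) - 143910/(-497806) = 218353/(-421398) - 143910/(-497806) = 218353*(-1/421398) - 143910*(-1/497806) = -218353/421398 + 71955/248903 = -24027023669/104887226394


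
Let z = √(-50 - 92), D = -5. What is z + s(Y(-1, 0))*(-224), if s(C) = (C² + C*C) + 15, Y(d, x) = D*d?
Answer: -14560 + I*√142 ≈ -14560.0 + 11.916*I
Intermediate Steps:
Y(d, x) = -5*d
s(C) = 15 + 2*C² (s(C) = (C² + C²) + 15 = 2*C² + 15 = 15 + 2*C²)
z = I*√142 (z = √(-142) = I*√142 ≈ 11.916*I)
z + s(Y(-1, 0))*(-224) = I*√142 + (15 + 2*(-5*(-1))²)*(-224) = I*√142 + (15 + 2*5²)*(-224) = I*√142 + (15 + 2*25)*(-224) = I*√142 + (15 + 50)*(-224) = I*√142 + 65*(-224) = I*√142 - 14560 = -14560 + I*√142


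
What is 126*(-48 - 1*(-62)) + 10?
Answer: 1774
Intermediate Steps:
126*(-48 - 1*(-62)) + 10 = 126*(-48 + 62) + 10 = 126*14 + 10 = 1764 + 10 = 1774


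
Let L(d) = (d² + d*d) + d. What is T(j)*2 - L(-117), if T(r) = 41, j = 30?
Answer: -27179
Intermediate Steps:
L(d) = d + 2*d² (L(d) = (d² + d²) + d = 2*d² + d = d + 2*d²)
T(j)*2 - L(-117) = 41*2 - (-117)*(1 + 2*(-117)) = 82 - (-117)*(1 - 234) = 82 - (-117)*(-233) = 82 - 1*27261 = 82 - 27261 = -27179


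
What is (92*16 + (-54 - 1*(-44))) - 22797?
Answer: -21335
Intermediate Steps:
(92*16 + (-54 - 1*(-44))) - 22797 = (1472 + (-54 + 44)) - 22797 = (1472 - 10) - 22797 = 1462 - 22797 = -21335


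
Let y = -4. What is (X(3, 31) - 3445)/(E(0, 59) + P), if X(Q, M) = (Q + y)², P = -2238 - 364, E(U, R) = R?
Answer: 3444/2543 ≈ 1.3543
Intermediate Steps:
P = -2602
X(Q, M) = (-4 + Q)² (X(Q, M) = (Q - 4)² = (-4 + Q)²)
(X(3, 31) - 3445)/(E(0, 59) + P) = ((-4 + 3)² - 3445)/(59 - 2602) = ((-1)² - 3445)/(-2543) = (1 - 3445)*(-1/2543) = -3444*(-1/2543) = 3444/2543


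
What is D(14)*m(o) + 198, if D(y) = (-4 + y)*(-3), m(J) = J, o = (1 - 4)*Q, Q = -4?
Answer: -162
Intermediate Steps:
o = 12 (o = (1 - 4)*(-4) = -3*(-4) = 12)
D(y) = 12 - 3*y
D(14)*m(o) + 198 = (12 - 3*14)*12 + 198 = (12 - 42)*12 + 198 = -30*12 + 198 = -360 + 198 = -162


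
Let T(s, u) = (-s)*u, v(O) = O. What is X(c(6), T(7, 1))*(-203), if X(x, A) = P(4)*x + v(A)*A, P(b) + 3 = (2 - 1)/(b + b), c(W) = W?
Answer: -25781/4 ≈ -6445.3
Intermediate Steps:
T(s, u) = -s*u
P(b) = -3 + 1/(2*b) (P(b) = -3 + (2 - 1)/(b + b) = -3 + 1/(2*b))
X(x, A) = A² - 23*x/8 (X(x, A) = (-3 + (½)/4)*x + A*A = (-3 + (½)*(¼))*x + A² = (-3 + ⅛)*x + A² = -23*x/8 + A² = A² - 23*x/8)
X(c(6), T(7, 1))*(-203) = ((-1*7*1)² - 23/8*6)*(-203) = ((-7)² - 69/4)*(-203) = (49 - 69/4)*(-203) = (127/4)*(-203) = -25781/4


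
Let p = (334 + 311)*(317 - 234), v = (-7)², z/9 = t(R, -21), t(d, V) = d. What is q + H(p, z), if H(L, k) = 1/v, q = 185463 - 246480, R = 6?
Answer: -2989832/49 ≈ -61017.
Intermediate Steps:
z = 54 (z = 9*6 = 54)
q = -61017
v = 49
p = 53535 (p = 645*83 = 53535)
H(L, k) = 1/49
q + H(p, z) = -61017 + 1/49 = -2989832/49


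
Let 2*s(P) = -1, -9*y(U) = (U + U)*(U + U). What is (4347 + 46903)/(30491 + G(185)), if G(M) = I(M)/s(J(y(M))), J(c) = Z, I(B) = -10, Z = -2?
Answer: 51250/30511 ≈ 1.6797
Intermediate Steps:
y(U) = -4*U²/9 (y(U) = -(U + U)*(U + U)/9 = -2*U*2*U/9 = -4*U²/9)
J(c) = -2
s(P) = -½ (s(P) = (½)*(-1) = -½)
G(M) = 20 (G(M) = -10/(-½) = -10*(-2) = 20)
(4347 + 46903)/(30491 + G(185)) = (4347 + 46903)/(30491 + 20) = 51250/30511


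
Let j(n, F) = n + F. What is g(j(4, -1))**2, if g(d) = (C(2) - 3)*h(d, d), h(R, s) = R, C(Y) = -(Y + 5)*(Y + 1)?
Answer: 5184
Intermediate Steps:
j(n, F) = F + n
C(Y) = -(1 + Y)*(5 + Y) (C(Y) = -(5 + Y)*(1 + Y) = -(1 + Y)*(5 + Y))
g(d) = -24*d (g(d) = ((-5 - 1*2**2 - 6*2) - 3)*d = ((-5 - 1*4 - 12) - 3)*d = ((-5 - 4 - 12) - 3)*d = (-21 - 3)*d = -24*d)
g(j(4, -1))**2 = (-24*(-1 + 4))**2 = (-24*3)**2 = (-72)**2 = 5184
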